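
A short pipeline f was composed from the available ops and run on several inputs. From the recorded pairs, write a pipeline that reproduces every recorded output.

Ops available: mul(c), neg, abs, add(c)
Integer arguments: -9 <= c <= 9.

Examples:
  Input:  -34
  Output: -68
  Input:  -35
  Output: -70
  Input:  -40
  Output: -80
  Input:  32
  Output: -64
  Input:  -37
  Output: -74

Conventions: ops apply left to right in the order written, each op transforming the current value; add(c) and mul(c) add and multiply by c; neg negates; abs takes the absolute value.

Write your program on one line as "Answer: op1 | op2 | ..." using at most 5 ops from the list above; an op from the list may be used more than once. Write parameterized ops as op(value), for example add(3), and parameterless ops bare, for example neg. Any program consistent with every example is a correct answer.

neg | abs | neg | mul(2)

Check, running the answer program on each example:
  -34 -> 34 -> 34 -> -34 -> -68
  -35 -> 35 -> 35 -> -35 -> -70
  -40 -> 40 -> 40 -> -40 -> -80
  32 -> -32 -> 32 -> -32 -> -64
  -37 -> 37 -> 37 -> -37 -> -74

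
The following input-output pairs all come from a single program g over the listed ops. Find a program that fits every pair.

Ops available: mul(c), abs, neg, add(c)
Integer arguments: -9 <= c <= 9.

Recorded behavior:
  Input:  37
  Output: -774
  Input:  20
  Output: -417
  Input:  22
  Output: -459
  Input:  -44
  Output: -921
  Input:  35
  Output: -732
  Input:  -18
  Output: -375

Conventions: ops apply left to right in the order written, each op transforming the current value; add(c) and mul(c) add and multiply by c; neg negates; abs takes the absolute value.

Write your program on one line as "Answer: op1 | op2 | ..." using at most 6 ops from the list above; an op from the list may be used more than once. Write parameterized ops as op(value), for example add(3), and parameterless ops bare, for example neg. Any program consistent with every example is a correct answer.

abs | mul(-7) | mul(-3) | add(-8) | neg | add(-5)

Check, running the answer program on each example:
  37 -> 37 -> -259 -> 777 -> 769 -> -769 -> -774
  20 -> 20 -> -140 -> 420 -> 412 -> -412 -> -417
  22 -> 22 -> -154 -> 462 -> 454 -> -454 -> -459
  -44 -> 44 -> -308 -> 924 -> 916 -> -916 -> -921
  35 -> 35 -> -245 -> 735 -> 727 -> -727 -> -732
  -18 -> 18 -> -126 -> 378 -> 370 -> -370 -> -375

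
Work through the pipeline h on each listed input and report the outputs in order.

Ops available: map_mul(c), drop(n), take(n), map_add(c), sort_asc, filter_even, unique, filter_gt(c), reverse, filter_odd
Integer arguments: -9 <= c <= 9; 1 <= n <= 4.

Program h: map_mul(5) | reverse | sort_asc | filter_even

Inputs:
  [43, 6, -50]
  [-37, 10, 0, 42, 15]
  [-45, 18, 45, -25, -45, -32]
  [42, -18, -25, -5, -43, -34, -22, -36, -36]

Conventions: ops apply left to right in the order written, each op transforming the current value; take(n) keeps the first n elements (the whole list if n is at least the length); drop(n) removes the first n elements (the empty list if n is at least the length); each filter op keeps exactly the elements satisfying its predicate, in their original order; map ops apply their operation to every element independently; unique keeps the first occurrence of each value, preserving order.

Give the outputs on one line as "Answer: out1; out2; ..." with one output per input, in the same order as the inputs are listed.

[-250, 30]; [0, 50, 210]; [-160, 90]; [-180, -180, -170, -110, -90, 210]

Execution, op by op:
  [43, 6, -50] -> [215, 30, -250] -> [-250, 30, 215] -> [-250, 30, 215] -> [-250, 30]
  [-37, 10, 0, 42, 15] -> [-185, 50, 0, 210, 75] -> [75, 210, 0, 50, -185] -> [-185, 0, 50, 75, 210] -> [0, 50, 210]
  [-45, 18, 45, -25, -45, -32] -> [-225, 90, 225, -125, -225, -160] -> [-160, -225, -125, 225, 90, -225] -> [-225, -225, -160, -125, 90, 225] -> [-160, 90]
  [42, -18, -25, -5, -43, -34, -22, -36, -36] -> [210, -90, -125, -25, -215, -170, -110, -180, -180] -> [-180, -180, -110, -170, -215, -25, -125, -90, 210] -> [-215, -180, -180, -170, -125, -110, -90, -25, 210] -> [-180, -180, -170, -110, -90, 210]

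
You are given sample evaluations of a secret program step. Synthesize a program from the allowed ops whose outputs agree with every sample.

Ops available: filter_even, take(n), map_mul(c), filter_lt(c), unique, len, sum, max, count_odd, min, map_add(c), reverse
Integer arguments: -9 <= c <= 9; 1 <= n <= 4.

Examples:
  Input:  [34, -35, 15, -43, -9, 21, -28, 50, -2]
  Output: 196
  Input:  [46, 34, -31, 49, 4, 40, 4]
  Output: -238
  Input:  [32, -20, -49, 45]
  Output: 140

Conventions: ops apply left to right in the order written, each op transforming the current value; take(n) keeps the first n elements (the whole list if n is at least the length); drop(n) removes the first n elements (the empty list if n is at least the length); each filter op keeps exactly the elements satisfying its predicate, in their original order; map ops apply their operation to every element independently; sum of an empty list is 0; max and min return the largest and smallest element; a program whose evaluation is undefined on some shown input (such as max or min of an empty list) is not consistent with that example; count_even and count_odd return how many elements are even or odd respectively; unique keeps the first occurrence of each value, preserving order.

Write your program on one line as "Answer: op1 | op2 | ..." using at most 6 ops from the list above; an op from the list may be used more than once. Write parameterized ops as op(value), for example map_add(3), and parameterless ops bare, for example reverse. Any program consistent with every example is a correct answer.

map_mul(-7) | filter_even | take(2) | reverse | max

Check, running the answer program on each example:
  [34, -35, 15, -43, -9, 21, -28, 50, -2] -> [-238, 245, -105, 301, 63, -147, 196, -350, 14] -> [-238, 196, -350, 14] -> [-238, 196] -> [196, -238] -> 196
  [46, 34, -31, 49, 4, 40, 4] -> [-322, -238, 217, -343, -28, -280, -28] -> [-322, -238, -28, -280, -28] -> [-322, -238] -> [-238, -322] -> -238
  [32, -20, -49, 45] -> [-224, 140, 343, -315] -> [-224, 140] -> [-224, 140] -> [140, -224] -> 140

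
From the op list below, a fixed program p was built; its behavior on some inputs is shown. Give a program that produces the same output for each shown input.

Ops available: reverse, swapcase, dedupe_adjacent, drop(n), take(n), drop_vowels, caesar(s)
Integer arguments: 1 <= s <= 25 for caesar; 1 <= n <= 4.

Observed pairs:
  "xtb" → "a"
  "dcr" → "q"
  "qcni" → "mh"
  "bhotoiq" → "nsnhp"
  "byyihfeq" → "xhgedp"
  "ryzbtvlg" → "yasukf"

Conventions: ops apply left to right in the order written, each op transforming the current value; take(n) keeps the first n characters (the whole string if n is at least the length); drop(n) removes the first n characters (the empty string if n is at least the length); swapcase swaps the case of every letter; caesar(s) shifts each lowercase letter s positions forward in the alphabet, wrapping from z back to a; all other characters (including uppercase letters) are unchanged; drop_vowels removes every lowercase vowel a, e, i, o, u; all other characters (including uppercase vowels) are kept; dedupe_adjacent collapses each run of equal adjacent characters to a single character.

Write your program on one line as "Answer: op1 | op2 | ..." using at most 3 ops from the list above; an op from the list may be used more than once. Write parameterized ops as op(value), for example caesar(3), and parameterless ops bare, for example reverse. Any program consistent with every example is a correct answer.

drop(2) | caesar(25)

Check, running the answer program on each example:
  "xtb" -> "b" -> "a"
  "dcr" -> "r" -> "q"
  "qcni" -> "ni" -> "mh"
  "bhotoiq" -> "otoiq" -> "nsnhp"
  "byyihfeq" -> "yihfeq" -> "xhgedp"
  "ryzbtvlg" -> "zbtvlg" -> "yasukf"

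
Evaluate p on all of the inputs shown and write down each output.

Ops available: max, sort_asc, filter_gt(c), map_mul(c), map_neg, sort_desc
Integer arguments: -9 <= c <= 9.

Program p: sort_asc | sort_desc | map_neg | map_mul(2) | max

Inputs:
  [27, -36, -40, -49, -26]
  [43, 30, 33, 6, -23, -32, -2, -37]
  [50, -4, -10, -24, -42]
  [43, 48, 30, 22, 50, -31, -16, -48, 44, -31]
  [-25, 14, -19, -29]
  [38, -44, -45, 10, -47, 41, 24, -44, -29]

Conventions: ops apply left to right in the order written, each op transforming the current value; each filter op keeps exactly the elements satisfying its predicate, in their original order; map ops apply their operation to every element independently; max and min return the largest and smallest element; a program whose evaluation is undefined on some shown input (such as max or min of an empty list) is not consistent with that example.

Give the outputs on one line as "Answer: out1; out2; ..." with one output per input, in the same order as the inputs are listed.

Execution, op by op:
  [27, -36, -40, -49, -26] -> [-49, -40, -36, -26, 27] -> [27, -26, -36, -40, -49] -> [-27, 26, 36, 40, 49] -> [-54, 52, 72, 80, 98] -> 98
  [43, 30, 33, 6, -23, -32, -2, -37] -> [-37, -32, -23, -2, 6, 30, 33, 43] -> [43, 33, 30, 6, -2, -23, -32, -37] -> [-43, -33, -30, -6, 2, 23, 32, 37] -> [-86, -66, -60, -12, 4, 46, 64, 74] -> 74
  [50, -4, -10, -24, -42] -> [-42, -24, -10, -4, 50] -> [50, -4, -10, -24, -42] -> [-50, 4, 10, 24, 42] -> [-100, 8, 20, 48, 84] -> 84
  [43, 48, 30, 22, 50, -31, -16, -48, 44, -31] -> [-48, -31, -31, -16, 22, 30, 43, 44, 48, 50] -> [50, 48, 44, 43, 30, 22, -16, -31, -31, -48] -> [-50, -48, -44, -43, -30, -22, 16, 31, 31, 48] -> [-100, -96, -88, -86, -60, -44, 32, 62, 62, 96] -> 96
  [-25, 14, -19, -29] -> [-29, -25, -19, 14] -> [14, -19, -25, -29] -> [-14, 19, 25, 29] -> [-28, 38, 50, 58] -> 58
  [38, -44, -45, 10, -47, 41, 24, -44, -29] -> [-47, -45, -44, -44, -29, 10, 24, 38, 41] -> [41, 38, 24, 10, -29, -44, -44, -45, -47] -> [-41, -38, -24, -10, 29, 44, 44, 45, 47] -> [-82, -76, -48, -20, 58, 88, 88, 90, 94] -> 94

98; 74; 84; 96; 58; 94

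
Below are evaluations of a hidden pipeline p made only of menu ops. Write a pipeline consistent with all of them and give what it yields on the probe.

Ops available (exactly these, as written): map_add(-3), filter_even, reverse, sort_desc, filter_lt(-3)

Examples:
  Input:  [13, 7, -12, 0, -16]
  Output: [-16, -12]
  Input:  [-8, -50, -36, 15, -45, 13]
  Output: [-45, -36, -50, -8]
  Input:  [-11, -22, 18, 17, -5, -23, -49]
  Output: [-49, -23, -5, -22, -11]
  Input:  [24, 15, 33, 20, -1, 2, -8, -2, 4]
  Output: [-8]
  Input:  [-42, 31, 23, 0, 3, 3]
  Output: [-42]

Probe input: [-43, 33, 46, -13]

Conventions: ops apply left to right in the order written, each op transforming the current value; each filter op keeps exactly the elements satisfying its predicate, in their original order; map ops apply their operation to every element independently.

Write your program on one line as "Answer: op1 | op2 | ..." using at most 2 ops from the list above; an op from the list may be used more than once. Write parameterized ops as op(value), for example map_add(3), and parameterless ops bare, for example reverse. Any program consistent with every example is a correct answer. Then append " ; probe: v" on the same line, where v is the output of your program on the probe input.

reverse | filter_lt(-3) ; probe: [-13, -43]

Check, running the answer program on each example:
  [13, 7, -12, 0, -16] -> [-16, 0, -12, 7, 13] -> [-16, -12]
  [-8, -50, -36, 15, -45, 13] -> [13, -45, 15, -36, -50, -8] -> [-45, -36, -50, -8]
  [-11, -22, 18, 17, -5, -23, -49] -> [-49, -23, -5, 17, 18, -22, -11] -> [-49, -23, -5, -22, -11]
  [24, 15, 33, 20, -1, 2, -8, -2, 4] -> [4, -2, -8, 2, -1, 20, 33, 15, 24] -> [-8]
  [-42, 31, 23, 0, 3, 3] -> [3, 3, 0, 23, 31, -42] -> [-42]
  probe: [-43, 33, 46, -13] -> [-13, 46, 33, -43] -> [-13, -43]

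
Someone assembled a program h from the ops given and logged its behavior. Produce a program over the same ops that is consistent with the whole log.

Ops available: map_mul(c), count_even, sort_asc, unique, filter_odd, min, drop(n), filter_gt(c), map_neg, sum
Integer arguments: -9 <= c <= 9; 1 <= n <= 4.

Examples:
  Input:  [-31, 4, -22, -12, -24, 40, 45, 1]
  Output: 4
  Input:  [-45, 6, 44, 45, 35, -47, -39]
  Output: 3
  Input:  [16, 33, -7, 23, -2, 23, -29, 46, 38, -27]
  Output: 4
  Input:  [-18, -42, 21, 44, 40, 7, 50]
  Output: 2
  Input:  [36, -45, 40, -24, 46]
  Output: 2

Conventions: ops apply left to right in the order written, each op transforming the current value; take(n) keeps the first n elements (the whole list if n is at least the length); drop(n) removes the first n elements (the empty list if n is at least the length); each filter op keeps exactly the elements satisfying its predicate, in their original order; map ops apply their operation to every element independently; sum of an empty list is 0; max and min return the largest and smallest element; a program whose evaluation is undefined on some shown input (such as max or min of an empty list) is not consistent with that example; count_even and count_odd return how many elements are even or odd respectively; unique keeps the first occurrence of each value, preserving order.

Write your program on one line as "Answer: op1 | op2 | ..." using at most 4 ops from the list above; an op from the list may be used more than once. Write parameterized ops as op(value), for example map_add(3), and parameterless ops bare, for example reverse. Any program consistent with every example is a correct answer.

map_mul(-5) | map_mul(4) | filter_gt(4) | count_even

Check, running the answer program on each example:
  [-31, 4, -22, -12, -24, 40, 45, 1] -> [155, -20, 110, 60, 120, -200, -225, -5] -> [620, -80, 440, 240, 480, -800, -900, -20] -> [620, 440, 240, 480] -> 4
  [-45, 6, 44, 45, 35, -47, -39] -> [225, -30, -220, -225, -175, 235, 195] -> [900, -120, -880, -900, -700, 940, 780] -> [900, 940, 780] -> 3
  [16, 33, -7, 23, -2, 23, -29, 46, 38, -27] -> [-80, -165, 35, -115, 10, -115, 145, -230, -190, 135] -> [-320, -660, 140, -460, 40, -460, 580, -920, -760, 540] -> [140, 40, 580, 540] -> 4
  [-18, -42, 21, 44, 40, 7, 50] -> [90, 210, -105, -220, -200, -35, -250] -> [360, 840, -420, -880, -800, -140, -1000] -> [360, 840] -> 2
  [36, -45, 40, -24, 46] -> [-180, 225, -200, 120, -230] -> [-720, 900, -800, 480, -920] -> [900, 480] -> 2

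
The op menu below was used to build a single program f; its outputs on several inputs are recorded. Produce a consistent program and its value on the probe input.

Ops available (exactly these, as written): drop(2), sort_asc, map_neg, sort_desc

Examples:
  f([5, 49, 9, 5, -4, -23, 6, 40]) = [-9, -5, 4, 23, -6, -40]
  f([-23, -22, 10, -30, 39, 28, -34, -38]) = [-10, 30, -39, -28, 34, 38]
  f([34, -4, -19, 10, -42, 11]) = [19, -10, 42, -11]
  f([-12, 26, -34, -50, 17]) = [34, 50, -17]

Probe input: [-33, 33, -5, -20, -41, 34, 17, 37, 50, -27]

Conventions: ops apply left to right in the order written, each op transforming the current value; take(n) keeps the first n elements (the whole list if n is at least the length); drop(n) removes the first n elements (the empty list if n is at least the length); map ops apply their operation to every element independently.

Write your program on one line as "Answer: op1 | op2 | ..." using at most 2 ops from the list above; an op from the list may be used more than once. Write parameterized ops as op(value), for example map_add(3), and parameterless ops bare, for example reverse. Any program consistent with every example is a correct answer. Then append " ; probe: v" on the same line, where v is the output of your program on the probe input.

drop(2) | map_neg ; probe: [5, 20, 41, -34, -17, -37, -50, 27]

Check, running the answer program on each example:
  [5, 49, 9, 5, -4, -23, 6, 40] -> [9, 5, -4, -23, 6, 40] -> [-9, -5, 4, 23, -6, -40]
  [-23, -22, 10, -30, 39, 28, -34, -38] -> [10, -30, 39, 28, -34, -38] -> [-10, 30, -39, -28, 34, 38]
  [34, -4, -19, 10, -42, 11] -> [-19, 10, -42, 11] -> [19, -10, 42, -11]
  [-12, 26, -34, -50, 17] -> [-34, -50, 17] -> [34, 50, -17]
  probe: [-33, 33, -5, -20, -41, 34, 17, 37, 50, -27] -> [-5, -20, -41, 34, 17, 37, 50, -27] -> [5, 20, 41, -34, -17, -37, -50, 27]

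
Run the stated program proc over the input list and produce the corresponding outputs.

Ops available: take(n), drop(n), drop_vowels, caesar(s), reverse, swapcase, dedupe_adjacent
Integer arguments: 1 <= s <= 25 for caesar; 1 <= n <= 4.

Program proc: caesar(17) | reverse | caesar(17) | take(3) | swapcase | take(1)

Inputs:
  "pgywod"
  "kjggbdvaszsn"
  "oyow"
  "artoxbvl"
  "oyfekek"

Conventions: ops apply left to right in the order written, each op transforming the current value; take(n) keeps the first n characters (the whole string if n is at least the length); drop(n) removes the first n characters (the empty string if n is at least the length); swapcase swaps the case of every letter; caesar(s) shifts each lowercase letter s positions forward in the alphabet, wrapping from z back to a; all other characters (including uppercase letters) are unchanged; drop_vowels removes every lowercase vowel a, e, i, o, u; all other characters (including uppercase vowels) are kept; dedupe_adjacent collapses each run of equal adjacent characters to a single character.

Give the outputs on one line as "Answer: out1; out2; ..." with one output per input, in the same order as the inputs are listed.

Execution, op by op:
  "pgywod" -> "gxpnfu" -> "ufnpxg" -> "lwegox" -> "lwe" -> "LWE" -> "L"
  "kjggbdvaszsn" -> "baxxsumrjqje" -> "ejqjrmusxxab" -> "vahaidljoors" -> "vah" -> "VAH" -> "V"
  "oyow" -> "fpfn" -> "nfpf" -> "ewgw" -> "ewg" -> "EWG" -> "E"
  "artoxbvl" -> "rikfosmc" -> "cmsofkir" -> "tdjfwbzi" -> "tdj" -> "TDJ" -> "T"
  "oyfekek" -> "fpwvbvb" -> "bvbvwpf" -> "smsmngw" -> "sms" -> "SMS" -> "S"

"L"; "V"; "E"; "T"; "S"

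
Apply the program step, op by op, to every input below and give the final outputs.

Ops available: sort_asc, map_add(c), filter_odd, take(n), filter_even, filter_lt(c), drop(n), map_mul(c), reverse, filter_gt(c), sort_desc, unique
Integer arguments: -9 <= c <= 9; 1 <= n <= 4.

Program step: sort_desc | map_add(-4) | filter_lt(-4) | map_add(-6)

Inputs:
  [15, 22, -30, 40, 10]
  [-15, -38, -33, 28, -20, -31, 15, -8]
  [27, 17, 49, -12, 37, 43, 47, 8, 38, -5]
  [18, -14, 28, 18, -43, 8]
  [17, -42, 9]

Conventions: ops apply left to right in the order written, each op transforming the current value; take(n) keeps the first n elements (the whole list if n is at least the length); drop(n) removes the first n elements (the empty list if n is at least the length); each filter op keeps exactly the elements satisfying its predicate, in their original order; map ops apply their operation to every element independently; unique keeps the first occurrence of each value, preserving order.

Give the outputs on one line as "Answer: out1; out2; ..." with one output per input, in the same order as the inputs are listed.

[-40]; [-18, -25, -30, -41, -43, -48]; [-15, -22]; [-24, -53]; [-52]

Execution, op by op:
  [15, 22, -30, 40, 10] -> [40, 22, 15, 10, -30] -> [36, 18, 11, 6, -34] -> [-34] -> [-40]
  [-15, -38, -33, 28, -20, -31, 15, -8] -> [28, 15, -8, -15, -20, -31, -33, -38] -> [24, 11, -12, -19, -24, -35, -37, -42] -> [-12, -19, -24, -35, -37, -42] -> [-18, -25, -30, -41, -43, -48]
  [27, 17, 49, -12, 37, 43, 47, 8, 38, -5] -> [49, 47, 43, 38, 37, 27, 17, 8, -5, -12] -> [45, 43, 39, 34, 33, 23, 13, 4, -9, -16] -> [-9, -16] -> [-15, -22]
  [18, -14, 28, 18, -43, 8] -> [28, 18, 18, 8, -14, -43] -> [24, 14, 14, 4, -18, -47] -> [-18, -47] -> [-24, -53]
  [17, -42, 9] -> [17, 9, -42] -> [13, 5, -46] -> [-46] -> [-52]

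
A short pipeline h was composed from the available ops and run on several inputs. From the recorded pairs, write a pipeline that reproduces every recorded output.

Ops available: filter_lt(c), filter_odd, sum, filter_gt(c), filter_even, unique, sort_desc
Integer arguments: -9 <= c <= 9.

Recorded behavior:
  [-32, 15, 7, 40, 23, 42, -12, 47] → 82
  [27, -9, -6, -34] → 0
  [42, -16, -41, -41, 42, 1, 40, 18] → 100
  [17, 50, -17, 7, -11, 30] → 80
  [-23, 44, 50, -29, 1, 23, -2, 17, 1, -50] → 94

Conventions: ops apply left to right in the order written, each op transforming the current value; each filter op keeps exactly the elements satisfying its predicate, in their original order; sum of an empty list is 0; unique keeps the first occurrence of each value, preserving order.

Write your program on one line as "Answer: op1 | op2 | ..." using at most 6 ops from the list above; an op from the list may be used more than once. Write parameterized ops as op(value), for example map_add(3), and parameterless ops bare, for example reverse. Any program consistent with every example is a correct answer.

unique | filter_gt(8) | filter_even | sort_desc | sum

Check, running the answer program on each example:
  [-32, 15, 7, 40, 23, 42, -12, 47] -> [-32, 15, 7, 40, 23, 42, -12, 47] -> [15, 40, 23, 42, 47] -> [40, 42] -> [42, 40] -> 82
  [27, -9, -6, -34] -> [27, -9, -6, -34] -> [27] -> [] -> [] -> 0
  [42, -16, -41, -41, 42, 1, 40, 18] -> [42, -16, -41, 1, 40, 18] -> [42, 40, 18] -> [42, 40, 18] -> [42, 40, 18] -> 100
  [17, 50, -17, 7, -11, 30] -> [17, 50, -17, 7, -11, 30] -> [17, 50, 30] -> [50, 30] -> [50, 30] -> 80
  [-23, 44, 50, -29, 1, 23, -2, 17, 1, -50] -> [-23, 44, 50, -29, 1, 23, -2, 17, -50] -> [44, 50, 23, 17] -> [44, 50] -> [50, 44] -> 94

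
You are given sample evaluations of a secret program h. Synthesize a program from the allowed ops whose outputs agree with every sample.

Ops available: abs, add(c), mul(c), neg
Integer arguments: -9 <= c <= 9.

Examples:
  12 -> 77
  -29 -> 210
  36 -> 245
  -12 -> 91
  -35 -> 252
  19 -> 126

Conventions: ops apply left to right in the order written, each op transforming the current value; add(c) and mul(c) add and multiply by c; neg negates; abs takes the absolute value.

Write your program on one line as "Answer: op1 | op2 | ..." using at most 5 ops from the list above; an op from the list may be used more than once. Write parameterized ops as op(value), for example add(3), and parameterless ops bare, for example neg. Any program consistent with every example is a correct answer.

mul(-7) | neg | add(-7) | abs

Check, running the answer program on each example:
  12 -> -84 -> 84 -> 77 -> 77
  -29 -> 203 -> -203 -> -210 -> 210
  36 -> -252 -> 252 -> 245 -> 245
  -12 -> 84 -> -84 -> -91 -> 91
  -35 -> 245 -> -245 -> -252 -> 252
  19 -> -133 -> 133 -> 126 -> 126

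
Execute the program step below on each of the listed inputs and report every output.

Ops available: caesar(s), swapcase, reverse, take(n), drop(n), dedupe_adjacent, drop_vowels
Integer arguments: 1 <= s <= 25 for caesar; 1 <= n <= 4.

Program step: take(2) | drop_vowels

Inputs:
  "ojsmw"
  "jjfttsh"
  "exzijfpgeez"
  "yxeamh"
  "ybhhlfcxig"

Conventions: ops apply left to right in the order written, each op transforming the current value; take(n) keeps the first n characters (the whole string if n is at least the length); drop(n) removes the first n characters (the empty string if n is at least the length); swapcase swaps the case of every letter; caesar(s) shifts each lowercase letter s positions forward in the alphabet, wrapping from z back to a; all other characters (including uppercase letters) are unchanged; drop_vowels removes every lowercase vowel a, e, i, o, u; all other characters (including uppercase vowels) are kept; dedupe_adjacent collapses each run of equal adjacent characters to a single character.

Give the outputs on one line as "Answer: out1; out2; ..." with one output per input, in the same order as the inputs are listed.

Execution, op by op:
  "ojsmw" -> "oj" -> "j"
  "jjfttsh" -> "jj" -> "jj"
  "exzijfpgeez" -> "ex" -> "x"
  "yxeamh" -> "yx" -> "yx"
  "ybhhlfcxig" -> "yb" -> "yb"

"j"; "jj"; "x"; "yx"; "yb"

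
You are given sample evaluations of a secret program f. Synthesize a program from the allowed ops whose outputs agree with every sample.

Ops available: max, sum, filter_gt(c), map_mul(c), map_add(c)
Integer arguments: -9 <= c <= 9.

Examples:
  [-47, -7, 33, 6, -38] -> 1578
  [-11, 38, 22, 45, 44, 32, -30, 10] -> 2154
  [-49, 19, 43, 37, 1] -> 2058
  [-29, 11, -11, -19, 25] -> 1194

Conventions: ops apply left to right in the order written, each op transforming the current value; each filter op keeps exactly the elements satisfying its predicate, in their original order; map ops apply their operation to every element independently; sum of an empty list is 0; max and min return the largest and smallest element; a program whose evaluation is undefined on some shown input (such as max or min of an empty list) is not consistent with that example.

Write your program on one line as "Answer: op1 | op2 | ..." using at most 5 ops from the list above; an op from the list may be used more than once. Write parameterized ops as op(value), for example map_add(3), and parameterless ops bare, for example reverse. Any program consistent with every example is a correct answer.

map_mul(-8) | map_mul(-6) | map_add(-6) | filter_gt(-7) | max

Check, running the answer program on each example:
  [-47, -7, 33, 6, -38] -> [376, 56, -264, -48, 304] -> [-2256, -336, 1584, 288, -1824] -> [-2262, -342, 1578, 282, -1830] -> [1578, 282] -> 1578
  [-11, 38, 22, 45, 44, 32, -30, 10] -> [88, -304, -176, -360, -352, -256, 240, -80] -> [-528, 1824, 1056, 2160, 2112, 1536, -1440, 480] -> [-534, 1818, 1050, 2154, 2106, 1530, -1446, 474] -> [1818, 1050, 2154, 2106, 1530, 474] -> 2154
  [-49, 19, 43, 37, 1] -> [392, -152, -344, -296, -8] -> [-2352, 912, 2064, 1776, 48] -> [-2358, 906, 2058, 1770, 42] -> [906, 2058, 1770, 42] -> 2058
  [-29, 11, -11, -19, 25] -> [232, -88, 88, 152, -200] -> [-1392, 528, -528, -912, 1200] -> [-1398, 522, -534, -918, 1194] -> [522, 1194] -> 1194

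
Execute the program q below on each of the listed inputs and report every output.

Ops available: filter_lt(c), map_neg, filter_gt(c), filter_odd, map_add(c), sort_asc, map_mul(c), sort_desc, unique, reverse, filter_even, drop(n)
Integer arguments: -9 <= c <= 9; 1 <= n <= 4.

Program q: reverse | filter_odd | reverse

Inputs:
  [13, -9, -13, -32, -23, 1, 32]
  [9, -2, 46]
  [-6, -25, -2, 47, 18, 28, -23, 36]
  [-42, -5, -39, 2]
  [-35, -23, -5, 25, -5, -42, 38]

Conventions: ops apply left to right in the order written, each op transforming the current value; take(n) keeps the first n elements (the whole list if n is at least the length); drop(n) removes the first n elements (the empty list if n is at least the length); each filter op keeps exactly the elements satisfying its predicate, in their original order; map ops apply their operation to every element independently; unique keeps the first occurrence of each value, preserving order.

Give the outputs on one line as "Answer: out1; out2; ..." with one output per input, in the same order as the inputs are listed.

Execution, op by op:
  [13, -9, -13, -32, -23, 1, 32] -> [32, 1, -23, -32, -13, -9, 13] -> [1, -23, -13, -9, 13] -> [13, -9, -13, -23, 1]
  [9, -2, 46] -> [46, -2, 9] -> [9] -> [9]
  [-6, -25, -2, 47, 18, 28, -23, 36] -> [36, -23, 28, 18, 47, -2, -25, -6] -> [-23, 47, -25] -> [-25, 47, -23]
  [-42, -5, -39, 2] -> [2, -39, -5, -42] -> [-39, -5] -> [-5, -39]
  [-35, -23, -5, 25, -5, -42, 38] -> [38, -42, -5, 25, -5, -23, -35] -> [-5, 25, -5, -23, -35] -> [-35, -23, -5, 25, -5]

[13, -9, -13, -23, 1]; [9]; [-25, 47, -23]; [-5, -39]; [-35, -23, -5, 25, -5]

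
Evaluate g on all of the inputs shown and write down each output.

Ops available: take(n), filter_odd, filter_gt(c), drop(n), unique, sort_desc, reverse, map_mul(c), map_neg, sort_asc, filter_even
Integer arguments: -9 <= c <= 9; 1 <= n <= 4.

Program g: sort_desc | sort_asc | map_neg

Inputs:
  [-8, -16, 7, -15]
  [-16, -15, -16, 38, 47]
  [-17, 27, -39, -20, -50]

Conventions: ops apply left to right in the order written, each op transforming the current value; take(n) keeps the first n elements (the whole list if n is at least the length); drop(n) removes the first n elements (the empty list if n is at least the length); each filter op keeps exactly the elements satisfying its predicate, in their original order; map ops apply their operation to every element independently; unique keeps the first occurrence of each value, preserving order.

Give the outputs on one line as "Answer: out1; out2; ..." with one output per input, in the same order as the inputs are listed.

[16, 15, 8, -7]; [16, 16, 15, -38, -47]; [50, 39, 20, 17, -27]

Execution, op by op:
  [-8, -16, 7, -15] -> [7, -8, -15, -16] -> [-16, -15, -8, 7] -> [16, 15, 8, -7]
  [-16, -15, -16, 38, 47] -> [47, 38, -15, -16, -16] -> [-16, -16, -15, 38, 47] -> [16, 16, 15, -38, -47]
  [-17, 27, -39, -20, -50] -> [27, -17, -20, -39, -50] -> [-50, -39, -20, -17, 27] -> [50, 39, 20, 17, -27]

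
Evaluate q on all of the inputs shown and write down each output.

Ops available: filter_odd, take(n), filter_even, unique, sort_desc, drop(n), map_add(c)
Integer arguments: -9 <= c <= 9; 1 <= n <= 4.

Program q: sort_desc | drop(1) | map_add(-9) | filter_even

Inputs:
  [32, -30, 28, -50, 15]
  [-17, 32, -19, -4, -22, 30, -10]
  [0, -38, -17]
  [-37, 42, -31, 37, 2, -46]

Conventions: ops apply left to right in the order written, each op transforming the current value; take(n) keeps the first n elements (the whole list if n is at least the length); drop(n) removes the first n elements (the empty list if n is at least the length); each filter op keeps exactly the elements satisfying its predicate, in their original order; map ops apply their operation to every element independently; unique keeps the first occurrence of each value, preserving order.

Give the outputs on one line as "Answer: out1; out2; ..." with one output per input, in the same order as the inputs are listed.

[6]; [-26, -28]; [-26]; [28, -40, -46]

Execution, op by op:
  [32, -30, 28, -50, 15] -> [32, 28, 15, -30, -50] -> [28, 15, -30, -50] -> [19, 6, -39, -59] -> [6]
  [-17, 32, -19, -4, -22, 30, -10] -> [32, 30, -4, -10, -17, -19, -22] -> [30, -4, -10, -17, -19, -22] -> [21, -13, -19, -26, -28, -31] -> [-26, -28]
  [0, -38, -17] -> [0, -17, -38] -> [-17, -38] -> [-26, -47] -> [-26]
  [-37, 42, -31, 37, 2, -46] -> [42, 37, 2, -31, -37, -46] -> [37, 2, -31, -37, -46] -> [28, -7, -40, -46, -55] -> [28, -40, -46]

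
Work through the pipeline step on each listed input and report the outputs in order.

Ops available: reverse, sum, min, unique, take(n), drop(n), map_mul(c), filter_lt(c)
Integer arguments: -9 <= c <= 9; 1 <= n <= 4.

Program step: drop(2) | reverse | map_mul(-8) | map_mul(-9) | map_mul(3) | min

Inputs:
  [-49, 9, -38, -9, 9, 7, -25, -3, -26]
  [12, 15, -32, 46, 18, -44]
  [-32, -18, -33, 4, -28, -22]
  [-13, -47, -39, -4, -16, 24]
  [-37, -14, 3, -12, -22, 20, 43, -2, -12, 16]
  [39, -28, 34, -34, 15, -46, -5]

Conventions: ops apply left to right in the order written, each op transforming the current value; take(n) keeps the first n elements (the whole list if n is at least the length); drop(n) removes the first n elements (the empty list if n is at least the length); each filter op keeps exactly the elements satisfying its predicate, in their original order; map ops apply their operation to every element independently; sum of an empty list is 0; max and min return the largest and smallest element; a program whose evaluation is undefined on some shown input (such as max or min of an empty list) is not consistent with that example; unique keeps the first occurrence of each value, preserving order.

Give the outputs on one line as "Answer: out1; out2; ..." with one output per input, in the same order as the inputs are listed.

Execution, op by op:
  [-49, 9, -38, -9, 9, 7, -25, -3, -26] -> [-38, -9, 9, 7, -25, -3, -26] -> [-26, -3, -25, 7, 9, -9, -38] -> [208, 24, 200, -56, -72, 72, 304] -> [-1872, -216, -1800, 504, 648, -648, -2736] -> [-5616, -648, -5400, 1512, 1944, -1944, -8208] -> -8208
  [12, 15, -32, 46, 18, -44] -> [-32, 46, 18, -44] -> [-44, 18, 46, -32] -> [352, -144, -368, 256] -> [-3168, 1296, 3312, -2304] -> [-9504, 3888, 9936, -6912] -> -9504
  [-32, -18, -33, 4, -28, -22] -> [-33, 4, -28, -22] -> [-22, -28, 4, -33] -> [176, 224, -32, 264] -> [-1584, -2016, 288, -2376] -> [-4752, -6048, 864, -7128] -> -7128
  [-13, -47, -39, -4, -16, 24] -> [-39, -4, -16, 24] -> [24, -16, -4, -39] -> [-192, 128, 32, 312] -> [1728, -1152, -288, -2808] -> [5184, -3456, -864, -8424] -> -8424
  [-37, -14, 3, -12, -22, 20, 43, -2, -12, 16] -> [3, -12, -22, 20, 43, -2, -12, 16] -> [16, -12, -2, 43, 20, -22, -12, 3] -> [-128, 96, 16, -344, -160, 176, 96, -24] -> [1152, -864, -144, 3096, 1440, -1584, -864, 216] -> [3456, -2592, -432, 9288, 4320, -4752, -2592, 648] -> -4752
  [39, -28, 34, -34, 15, -46, -5] -> [34, -34, 15, -46, -5] -> [-5, -46, 15, -34, 34] -> [40, 368, -120, 272, -272] -> [-360, -3312, 1080, -2448, 2448] -> [-1080, -9936, 3240, -7344, 7344] -> -9936

-8208; -9504; -7128; -8424; -4752; -9936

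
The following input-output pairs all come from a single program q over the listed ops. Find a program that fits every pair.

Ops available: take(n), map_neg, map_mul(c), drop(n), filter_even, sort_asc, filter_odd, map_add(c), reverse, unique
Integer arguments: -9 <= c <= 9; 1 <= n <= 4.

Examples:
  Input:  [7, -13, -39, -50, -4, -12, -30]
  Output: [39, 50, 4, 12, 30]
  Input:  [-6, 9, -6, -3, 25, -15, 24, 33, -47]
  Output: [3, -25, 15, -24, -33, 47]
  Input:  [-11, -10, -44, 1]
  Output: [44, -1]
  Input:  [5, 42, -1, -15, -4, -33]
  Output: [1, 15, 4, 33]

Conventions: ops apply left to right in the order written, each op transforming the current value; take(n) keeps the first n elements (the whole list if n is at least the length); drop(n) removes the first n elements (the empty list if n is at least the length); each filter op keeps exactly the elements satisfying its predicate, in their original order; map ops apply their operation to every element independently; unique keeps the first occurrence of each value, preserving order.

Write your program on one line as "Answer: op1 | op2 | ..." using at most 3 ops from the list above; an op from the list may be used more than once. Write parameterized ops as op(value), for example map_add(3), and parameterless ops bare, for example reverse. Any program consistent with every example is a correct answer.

unique | map_neg | drop(2)

Check, running the answer program on each example:
  [7, -13, -39, -50, -4, -12, -30] -> [7, -13, -39, -50, -4, -12, -30] -> [-7, 13, 39, 50, 4, 12, 30] -> [39, 50, 4, 12, 30]
  [-6, 9, -6, -3, 25, -15, 24, 33, -47] -> [-6, 9, -3, 25, -15, 24, 33, -47] -> [6, -9, 3, -25, 15, -24, -33, 47] -> [3, -25, 15, -24, -33, 47]
  [-11, -10, -44, 1] -> [-11, -10, -44, 1] -> [11, 10, 44, -1] -> [44, -1]
  [5, 42, -1, -15, -4, -33] -> [5, 42, -1, -15, -4, -33] -> [-5, -42, 1, 15, 4, 33] -> [1, 15, 4, 33]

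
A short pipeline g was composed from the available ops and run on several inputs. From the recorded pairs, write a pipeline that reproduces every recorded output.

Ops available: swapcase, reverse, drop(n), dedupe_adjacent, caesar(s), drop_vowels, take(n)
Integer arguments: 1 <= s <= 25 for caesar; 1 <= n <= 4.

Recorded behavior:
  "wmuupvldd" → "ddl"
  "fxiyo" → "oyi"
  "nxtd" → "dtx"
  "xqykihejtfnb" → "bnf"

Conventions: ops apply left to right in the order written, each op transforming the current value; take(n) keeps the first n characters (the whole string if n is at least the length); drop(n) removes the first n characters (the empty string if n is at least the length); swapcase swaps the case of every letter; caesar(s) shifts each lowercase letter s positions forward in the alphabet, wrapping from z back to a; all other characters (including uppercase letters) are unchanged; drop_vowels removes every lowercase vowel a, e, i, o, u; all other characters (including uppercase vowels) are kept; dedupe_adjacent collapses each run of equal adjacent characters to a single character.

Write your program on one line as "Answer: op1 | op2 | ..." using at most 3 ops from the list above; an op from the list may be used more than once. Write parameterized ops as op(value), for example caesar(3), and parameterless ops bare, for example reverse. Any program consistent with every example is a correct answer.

reverse | take(3)

Check, running the answer program on each example:
  "wmuupvldd" -> "ddlvpuumw" -> "ddl"
  "fxiyo" -> "oyixf" -> "oyi"
  "nxtd" -> "dtxn" -> "dtx"
  "xqykihejtfnb" -> "bnftjehikyqx" -> "bnf"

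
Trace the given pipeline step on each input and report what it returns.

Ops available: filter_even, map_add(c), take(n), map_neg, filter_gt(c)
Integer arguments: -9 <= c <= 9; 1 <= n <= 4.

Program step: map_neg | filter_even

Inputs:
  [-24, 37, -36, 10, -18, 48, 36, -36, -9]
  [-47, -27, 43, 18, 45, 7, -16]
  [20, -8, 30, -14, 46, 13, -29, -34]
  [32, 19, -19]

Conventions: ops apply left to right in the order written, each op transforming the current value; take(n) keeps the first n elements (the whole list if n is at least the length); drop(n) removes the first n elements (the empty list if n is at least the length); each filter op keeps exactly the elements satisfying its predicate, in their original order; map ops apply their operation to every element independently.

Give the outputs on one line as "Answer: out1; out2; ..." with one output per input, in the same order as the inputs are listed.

[24, 36, -10, 18, -48, -36, 36]; [-18, 16]; [-20, 8, -30, 14, -46, 34]; [-32]

Execution, op by op:
  [-24, 37, -36, 10, -18, 48, 36, -36, -9] -> [24, -37, 36, -10, 18, -48, -36, 36, 9] -> [24, 36, -10, 18, -48, -36, 36]
  [-47, -27, 43, 18, 45, 7, -16] -> [47, 27, -43, -18, -45, -7, 16] -> [-18, 16]
  [20, -8, 30, -14, 46, 13, -29, -34] -> [-20, 8, -30, 14, -46, -13, 29, 34] -> [-20, 8, -30, 14, -46, 34]
  [32, 19, -19] -> [-32, -19, 19] -> [-32]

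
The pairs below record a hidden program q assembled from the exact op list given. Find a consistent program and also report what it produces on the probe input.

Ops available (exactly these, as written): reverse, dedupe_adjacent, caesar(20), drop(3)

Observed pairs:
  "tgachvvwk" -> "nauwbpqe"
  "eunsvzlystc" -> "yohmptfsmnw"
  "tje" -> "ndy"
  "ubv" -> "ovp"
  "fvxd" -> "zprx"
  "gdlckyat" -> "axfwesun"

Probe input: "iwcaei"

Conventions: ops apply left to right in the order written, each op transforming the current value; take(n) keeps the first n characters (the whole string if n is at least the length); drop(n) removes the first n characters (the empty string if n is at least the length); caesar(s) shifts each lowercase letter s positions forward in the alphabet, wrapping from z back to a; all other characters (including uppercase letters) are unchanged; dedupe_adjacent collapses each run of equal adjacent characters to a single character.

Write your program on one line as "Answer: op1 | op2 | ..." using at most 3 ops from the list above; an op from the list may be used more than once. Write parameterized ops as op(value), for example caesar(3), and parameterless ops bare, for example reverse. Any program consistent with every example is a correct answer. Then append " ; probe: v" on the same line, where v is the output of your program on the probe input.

dedupe_adjacent | caesar(20) ; probe: "cqwuyc"

Check, running the answer program on each example:
  "tgachvvwk" -> "tgachvwk" -> "nauwbpqe"
  "eunsvzlystc" -> "eunsvzlystc" -> "yohmptfsmnw"
  "tje" -> "tje" -> "ndy"
  "ubv" -> "ubv" -> "ovp"
  "fvxd" -> "fvxd" -> "zprx"
  "gdlckyat" -> "gdlckyat" -> "axfwesun"
  probe: "iwcaei" -> "iwcaei" -> "cqwuyc"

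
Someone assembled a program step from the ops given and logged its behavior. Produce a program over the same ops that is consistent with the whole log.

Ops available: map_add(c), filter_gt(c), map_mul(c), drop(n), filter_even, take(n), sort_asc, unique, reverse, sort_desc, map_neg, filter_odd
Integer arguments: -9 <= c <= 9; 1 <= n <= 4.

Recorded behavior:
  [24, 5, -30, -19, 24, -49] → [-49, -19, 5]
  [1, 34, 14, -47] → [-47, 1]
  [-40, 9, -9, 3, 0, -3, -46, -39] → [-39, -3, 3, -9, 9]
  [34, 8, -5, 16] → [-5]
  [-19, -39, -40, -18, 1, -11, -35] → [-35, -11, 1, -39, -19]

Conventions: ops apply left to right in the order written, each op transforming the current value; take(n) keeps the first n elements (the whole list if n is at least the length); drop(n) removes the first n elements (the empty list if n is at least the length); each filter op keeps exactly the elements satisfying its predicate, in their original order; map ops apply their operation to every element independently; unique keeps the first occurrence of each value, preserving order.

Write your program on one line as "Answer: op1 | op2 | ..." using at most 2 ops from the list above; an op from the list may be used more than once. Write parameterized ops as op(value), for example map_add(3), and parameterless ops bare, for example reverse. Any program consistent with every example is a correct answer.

reverse | filter_odd

Check, running the answer program on each example:
  [24, 5, -30, -19, 24, -49] -> [-49, 24, -19, -30, 5, 24] -> [-49, -19, 5]
  [1, 34, 14, -47] -> [-47, 14, 34, 1] -> [-47, 1]
  [-40, 9, -9, 3, 0, -3, -46, -39] -> [-39, -46, -3, 0, 3, -9, 9, -40] -> [-39, -3, 3, -9, 9]
  [34, 8, -5, 16] -> [16, -5, 8, 34] -> [-5]
  [-19, -39, -40, -18, 1, -11, -35] -> [-35, -11, 1, -18, -40, -39, -19] -> [-35, -11, 1, -39, -19]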